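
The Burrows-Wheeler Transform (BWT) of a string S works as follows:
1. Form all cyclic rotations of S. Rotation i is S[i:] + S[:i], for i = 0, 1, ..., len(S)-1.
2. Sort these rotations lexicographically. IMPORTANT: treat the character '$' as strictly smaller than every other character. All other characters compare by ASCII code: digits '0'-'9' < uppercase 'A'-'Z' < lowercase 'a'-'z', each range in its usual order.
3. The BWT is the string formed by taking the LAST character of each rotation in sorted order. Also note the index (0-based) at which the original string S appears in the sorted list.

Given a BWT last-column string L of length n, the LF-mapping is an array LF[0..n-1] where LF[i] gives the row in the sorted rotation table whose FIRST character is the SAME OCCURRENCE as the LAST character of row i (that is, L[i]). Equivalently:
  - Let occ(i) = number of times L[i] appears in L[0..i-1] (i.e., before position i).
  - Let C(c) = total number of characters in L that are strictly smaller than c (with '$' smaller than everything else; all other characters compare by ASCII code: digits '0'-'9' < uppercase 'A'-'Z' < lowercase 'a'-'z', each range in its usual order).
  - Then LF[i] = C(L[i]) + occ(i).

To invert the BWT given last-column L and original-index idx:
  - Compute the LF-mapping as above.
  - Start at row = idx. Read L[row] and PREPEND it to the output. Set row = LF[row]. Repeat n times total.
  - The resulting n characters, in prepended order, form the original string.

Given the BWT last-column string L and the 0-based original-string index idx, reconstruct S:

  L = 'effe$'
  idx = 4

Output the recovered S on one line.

LF mapping: 1 3 4 2 0
Walk LF starting at row 4, prepending L[row]:
  step 1: row=4, L[4]='$', prepend. Next row=LF[4]=0
  step 2: row=0, L[0]='e', prepend. Next row=LF[0]=1
  step 3: row=1, L[1]='f', prepend. Next row=LF[1]=3
  step 4: row=3, L[3]='e', prepend. Next row=LF[3]=2
  step 5: row=2, L[2]='f', prepend. Next row=LF[2]=4
Reversed output: fefe$

Answer: fefe$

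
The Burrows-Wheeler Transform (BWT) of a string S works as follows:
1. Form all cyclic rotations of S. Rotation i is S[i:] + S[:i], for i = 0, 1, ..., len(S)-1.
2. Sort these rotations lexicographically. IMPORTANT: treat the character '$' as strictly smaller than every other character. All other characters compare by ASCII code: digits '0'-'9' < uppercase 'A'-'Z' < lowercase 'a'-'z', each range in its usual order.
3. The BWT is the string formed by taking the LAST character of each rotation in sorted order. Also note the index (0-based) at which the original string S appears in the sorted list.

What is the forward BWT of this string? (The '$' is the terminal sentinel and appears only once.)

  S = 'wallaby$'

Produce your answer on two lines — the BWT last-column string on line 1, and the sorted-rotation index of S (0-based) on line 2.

Answer: ylwala$b
6

Derivation:
All 8 rotations (rotation i = S[i:]+S[:i]):
  rot[0] = wallaby$
  rot[1] = allaby$w
  rot[2] = llaby$wa
  rot[3] = laby$wal
  rot[4] = aby$wall
  rot[5] = by$walla
  rot[6] = y$wallab
  rot[7] = $wallaby
Sorted (with $ < everything):
  sorted[0] = $wallaby  (last char: 'y')
  sorted[1] = aby$wall  (last char: 'l')
  sorted[2] = allaby$w  (last char: 'w')
  sorted[3] = by$walla  (last char: 'a')
  sorted[4] = laby$wal  (last char: 'l')
  sorted[5] = llaby$wa  (last char: 'a')
  sorted[6] = wallaby$  (last char: '$')
  sorted[7] = y$wallab  (last char: 'b')
Last column: ylwala$b
Original string S is at sorted index 6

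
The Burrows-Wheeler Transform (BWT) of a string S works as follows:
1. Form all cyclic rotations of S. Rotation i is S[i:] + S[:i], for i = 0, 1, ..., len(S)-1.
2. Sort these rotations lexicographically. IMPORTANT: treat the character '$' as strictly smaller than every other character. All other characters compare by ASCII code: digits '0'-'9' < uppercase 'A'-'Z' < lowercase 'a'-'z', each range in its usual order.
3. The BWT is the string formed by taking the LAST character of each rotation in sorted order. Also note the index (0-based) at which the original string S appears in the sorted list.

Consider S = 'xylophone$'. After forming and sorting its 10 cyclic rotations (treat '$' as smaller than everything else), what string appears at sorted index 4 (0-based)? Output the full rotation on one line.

All 10 rotations (rotation i = S[i:]+S[:i]):
  rot[0] = xylophone$
  rot[1] = ylophone$x
  rot[2] = lophone$xy
  rot[3] = ophone$xyl
  rot[4] = phone$xylo
  rot[5] = hone$xylop
  rot[6] = one$xyloph
  rot[7] = ne$xylopho
  rot[8] = e$xylophon
  rot[9] = $xylophone
Sorted (with $ < everything):
  sorted[0] = $xylophone
  sorted[1] = e$xylophon
  sorted[2] = hone$xylop
  sorted[3] = lophone$xy
  sorted[4] = ne$xylopho
  sorted[5] = one$xyloph
  sorted[6] = ophone$xyl
  sorted[7] = phone$xylo
  sorted[8] = xylophone$
  sorted[9] = ylophone$x
sorted[4] = ne$xylopho

Answer: ne$xylopho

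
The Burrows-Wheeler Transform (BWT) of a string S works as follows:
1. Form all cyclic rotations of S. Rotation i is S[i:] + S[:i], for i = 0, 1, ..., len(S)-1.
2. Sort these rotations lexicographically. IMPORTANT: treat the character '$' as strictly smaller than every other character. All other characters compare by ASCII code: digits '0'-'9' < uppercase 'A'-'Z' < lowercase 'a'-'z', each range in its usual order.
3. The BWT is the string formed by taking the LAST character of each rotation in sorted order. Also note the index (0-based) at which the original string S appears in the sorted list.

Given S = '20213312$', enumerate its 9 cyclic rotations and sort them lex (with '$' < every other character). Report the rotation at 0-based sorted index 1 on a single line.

All 9 rotations (rotation i = S[i:]+S[:i]):
  rot[0] = 20213312$
  rot[1] = 0213312$2
  rot[2] = 213312$20
  rot[3] = 13312$202
  rot[4] = 3312$2021
  rot[5] = 312$20213
  rot[6] = 12$202133
  rot[7] = 2$2021331
  rot[8] = $20213312
Sorted (with $ < everything):
  sorted[0] = $20213312
  sorted[1] = 0213312$2
  sorted[2] = 12$202133
  sorted[3] = 13312$202
  sorted[4] = 2$2021331
  sorted[5] = 20213312$
  sorted[6] = 213312$20
  sorted[7] = 312$20213
  sorted[8] = 3312$2021
sorted[1] = 0213312$2

Answer: 0213312$2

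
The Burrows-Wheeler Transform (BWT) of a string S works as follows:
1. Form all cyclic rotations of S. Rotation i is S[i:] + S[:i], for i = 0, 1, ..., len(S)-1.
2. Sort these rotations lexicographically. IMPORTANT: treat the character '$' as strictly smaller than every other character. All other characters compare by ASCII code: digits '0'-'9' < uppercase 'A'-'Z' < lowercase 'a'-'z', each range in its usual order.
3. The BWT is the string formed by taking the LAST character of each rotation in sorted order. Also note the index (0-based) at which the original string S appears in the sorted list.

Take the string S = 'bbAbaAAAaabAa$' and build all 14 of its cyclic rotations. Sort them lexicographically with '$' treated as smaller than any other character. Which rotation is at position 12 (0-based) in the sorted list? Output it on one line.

Answer: baAAAaabAa$bbA

Derivation:
All 14 rotations (rotation i = S[i:]+S[:i]):
  rot[0] = bbAbaAAAaabAa$
  rot[1] = bAbaAAAaabAa$b
  rot[2] = AbaAAAaabAa$bb
  rot[3] = baAAAaabAa$bbA
  rot[4] = aAAAaabAa$bbAb
  rot[5] = AAAaabAa$bbAba
  rot[6] = AAaabAa$bbAbaA
  rot[7] = AaabAa$bbAbaAA
  rot[8] = aabAa$bbAbaAAA
  rot[9] = abAa$bbAbaAAAa
  rot[10] = bAa$bbAbaAAAaa
  rot[11] = Aa$bbAbaAAAaab
  rot[12] = a$bbAbaAAAaabA
  rot[13] = $bbAbaAAAaabAa
Sorted (with $ < everything):
  sorted[0] = $bbAbaAAAaabAa
  sorted[1] = AAAaabAa$bbAba
  sorted[2] = AAaabAa$bbAbaA
  sorted[3] = Aa$bbAbaAAAaab
  sorted[4] = AaabAa$bbAbaAA
  sorted[5] = AbaAAAaabAa$bb
  sorted[6] = a$bbAbaAAAaabA
  sorted[7] = aAAAaabAa$bbAb
  sorted[8] = aabAa$bbAbaAAA
  sorted[9] = abAa$bbAbaAAAa
  sorted[10] = bAa$bbAbaAAAaa
  sorted[11] = bAbaAAAaabAa$b
  sorted[12] = baAAAaabAa$bbA
  sorted[13] = bbAbaAAAaabAa$
sorted[12] = baAAAaabAa$bbA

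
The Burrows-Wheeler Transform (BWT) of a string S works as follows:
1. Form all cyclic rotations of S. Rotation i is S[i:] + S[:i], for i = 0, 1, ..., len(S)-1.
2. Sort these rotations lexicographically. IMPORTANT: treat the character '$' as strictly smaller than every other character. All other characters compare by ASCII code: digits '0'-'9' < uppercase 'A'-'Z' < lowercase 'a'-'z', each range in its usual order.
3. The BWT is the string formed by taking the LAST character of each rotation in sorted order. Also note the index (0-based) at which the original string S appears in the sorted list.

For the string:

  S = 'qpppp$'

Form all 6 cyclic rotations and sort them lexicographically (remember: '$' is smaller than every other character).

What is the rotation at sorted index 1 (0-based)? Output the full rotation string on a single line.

Answer: p$qppp

Derivation:
All 6 rotations (rotation i = S[i:]+S[:i]):
  rot[0] = qpppp$
  rot[1] = pppp$q
  rot[2] = ppp$qp
  rot[3] = pp$qpp
  rot[4] = p$qppp
  rot[5] = $qpppp
Sorted (with $ < everything):
  sorted[0] = $qpppp
  sorted[1] = p$qppp
  sorted[2] = pp$qpp
  sorted[3] = ppp$qp
  sorted[4] = pppp$q
  sorted[5] = qpppp$
sorted[1] = p$qppp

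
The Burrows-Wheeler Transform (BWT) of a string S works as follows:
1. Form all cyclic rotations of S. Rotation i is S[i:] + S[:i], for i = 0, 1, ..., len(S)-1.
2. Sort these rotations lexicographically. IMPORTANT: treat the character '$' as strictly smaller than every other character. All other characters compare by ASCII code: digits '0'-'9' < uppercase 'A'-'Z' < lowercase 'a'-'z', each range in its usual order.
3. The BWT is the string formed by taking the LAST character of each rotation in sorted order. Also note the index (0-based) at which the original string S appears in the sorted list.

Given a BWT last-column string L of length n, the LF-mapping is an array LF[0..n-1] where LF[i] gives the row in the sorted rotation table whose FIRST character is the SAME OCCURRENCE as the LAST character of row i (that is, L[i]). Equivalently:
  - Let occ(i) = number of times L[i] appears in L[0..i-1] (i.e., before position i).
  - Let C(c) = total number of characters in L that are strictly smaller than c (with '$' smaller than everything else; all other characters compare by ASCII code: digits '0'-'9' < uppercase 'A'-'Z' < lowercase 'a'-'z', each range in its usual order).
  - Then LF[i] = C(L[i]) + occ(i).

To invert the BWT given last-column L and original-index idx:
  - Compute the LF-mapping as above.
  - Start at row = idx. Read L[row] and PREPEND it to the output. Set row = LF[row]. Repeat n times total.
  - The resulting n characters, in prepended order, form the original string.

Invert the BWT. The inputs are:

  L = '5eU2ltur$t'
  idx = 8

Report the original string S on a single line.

LF mapping: 2 4 3 1 5 7 9 6 0 8
Walk LF starting at row 8, prepending L[row]:
  step 1: row=8, L[8]='$', prepend. Next row=LF[8]=0
  step 2: row=0, L[0]='5', prepend. Next row=LF[0]=2
  step 3: row=2, L[2]='U', prepend. Next row=LF[2]=3
  step 4: row=3, L[3]='2', prepend. Next row=LF[3]=1
  step 5: row=1, L[1]='e', prepend. Next row=LF[1]=4
  step 6: row=4, L[4]='l', prepend. Next row=LF[4]=5
  step 7: row=5, L[5]='t', prepend. Next row=LF[5]=7
  step 8: row=7, L[7]='r', prepend. Next row=LF[7]=6
  step 9: row=6, L[6]='u', prepend. Next row=LF[6]=9
  step 10: row=9, L[9]='t', prepend. Next row=LF[9]=8
Reversed output: turtle2U5$

Answer: turtle2U5$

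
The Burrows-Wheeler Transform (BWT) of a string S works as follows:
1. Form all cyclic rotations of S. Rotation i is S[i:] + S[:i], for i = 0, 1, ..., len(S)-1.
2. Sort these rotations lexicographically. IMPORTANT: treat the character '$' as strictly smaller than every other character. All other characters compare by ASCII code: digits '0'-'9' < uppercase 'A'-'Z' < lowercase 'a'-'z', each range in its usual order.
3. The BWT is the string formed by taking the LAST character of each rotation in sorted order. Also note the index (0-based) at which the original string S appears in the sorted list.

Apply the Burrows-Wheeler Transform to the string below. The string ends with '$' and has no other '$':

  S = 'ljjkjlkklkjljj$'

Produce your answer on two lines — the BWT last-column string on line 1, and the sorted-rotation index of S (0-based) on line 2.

All 15 rotations (rotation i = S[i:]+S[:i]):
  rot[0] = ljjkjlkklkjljj$
  rot[1] = jjkjlkklkjljj$l
  rot[2] = jkjlkklkjljj$lj
  rot[3] = kjlkklkjljj$ljj
  rot[4] = jlkklkjljj$ljjk
  rot[5] = lkklkjljj$ljjkj
  rot[6] = kklkjljj$ljjkjl
  rot[7] = klkjljj$ljjkjlk
  rot[8] = lkjljj$ljjkjlkk
  rot[9] = kjljj$ljjkjlkkl
  rot[10] = jljj$ljjkjlkklk
  rot[11] = ljj$ljjkjlkklkj
  rot[12] = jj$ljjkjlkklkjl
  rot[13] = j$ljjkjlkklkjlj
  rot[14] = $ljjkjlkklkjljj
Sorted (with $ < everything):
  sorted[0] = $ljjkjlkklkjljj  (last char: 'j')
  sorted[1] = j$ljjkjlkklkjlj  (last char: 'j')
  sorted[2] = jj$ljjkjlkklkjl  (last char: 'l')
  sorted[3] = jjkjlkklkjljj$l  (last char: 'l')
  sorted[4] = jkjlkklkjljj$lj  (last char: 'j')
  sorted[5] = jljj$ljjkjlkklk  (last char: 'k')
  sorted[6] = jlkklkjljj$ljjk  (last char: 'k')
  sorted[7] = kjljj$ljjkjlkkl  (last char: 'l')
  sorted[8] = kjlkklkjljj$ljj  (last char: 'j')
  sorted[9] = kklkjljj$ljjkjl  (last char: 'l')
  sorted[10] = klkjljj$ljjkjlk  (last char: 'k')
  sorted[11] = ljj$ljjkjlkklkj  (last char: 'j')
  sorted[12] = ljjkjlkklkjljj$  (last char: '$')
  sorted[13] = lkjljj$ljjkjlkk  (last char: 'k')
  sorted[14] = lkklkjljj$ljjkj  (last char: 'j')
Last column: jjlljkkljlkj$kj
Original string S is at sorted index 12

Answer: jjlljkkljlkj$kj
12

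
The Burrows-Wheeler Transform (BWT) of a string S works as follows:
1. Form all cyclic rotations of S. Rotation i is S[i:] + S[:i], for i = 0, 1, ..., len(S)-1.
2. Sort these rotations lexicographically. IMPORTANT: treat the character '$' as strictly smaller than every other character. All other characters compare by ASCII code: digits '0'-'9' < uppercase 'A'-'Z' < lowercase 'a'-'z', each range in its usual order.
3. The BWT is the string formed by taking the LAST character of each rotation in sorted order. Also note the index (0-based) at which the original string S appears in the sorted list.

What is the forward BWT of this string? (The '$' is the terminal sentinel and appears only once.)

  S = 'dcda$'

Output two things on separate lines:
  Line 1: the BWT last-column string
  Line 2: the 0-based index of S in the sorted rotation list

Answer: addc$
4

Derivation:
All 5 rotations (rotation i = S[i:]+S[:i]):
  rot[0] = dcda$
  rot[1] = cda$d
  rot[2] = da$dc
  rot[3] = a$dcd
  rot[4] = $dcda
Sorted (with $ < everything):
  sorted[0] = $dcda  (last char: 'a')
  sorted[1] = a$dcd  (last char: 'd')
  sorted[2] = cda$d  (last char: 'd')
  sorted[3] = da$dc  (last char: 'c')
  sorted[4] = dcda$  (last char: '$')
Last column: addc$
Original string S is at sorted index 4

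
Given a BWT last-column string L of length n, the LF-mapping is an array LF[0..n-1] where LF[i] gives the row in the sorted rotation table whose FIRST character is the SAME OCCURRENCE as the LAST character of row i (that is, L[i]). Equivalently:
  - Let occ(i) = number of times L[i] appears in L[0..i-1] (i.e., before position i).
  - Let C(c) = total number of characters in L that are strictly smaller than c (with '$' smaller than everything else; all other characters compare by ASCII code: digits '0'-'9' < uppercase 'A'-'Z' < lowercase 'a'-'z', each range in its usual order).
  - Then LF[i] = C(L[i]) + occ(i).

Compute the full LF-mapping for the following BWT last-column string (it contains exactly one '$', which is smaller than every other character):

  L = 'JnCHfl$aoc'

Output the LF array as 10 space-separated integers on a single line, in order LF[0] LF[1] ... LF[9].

Answer: 3 8 1 2 6 7 0 4 9 5

Derivation:
Char counts: '$':1, 'C':1, 'H':1, 'J':1, 'a':1, 'c':1, 'f':1, 'l':1, 'n':1, 'o':1
C (first-col start): C('$')=0, C('C')=1, C('H')=2, C('J')=3, C('a')=4, C('c')=5, C('f')=6, C('l')=7, C('n')=8, C('o')=9
L[0]='J': occ=0, LF[0]=C('J')+0=3+0=3
L[1]='n': occ=0, LF[1]=C('n')+0=8+0=8
L[2]='C': occ=0, LF[2]=C('C')+0=1+0=1
L[3]='H': occ=0, LF[3]=C('H')+0=2+0=2
L[4]='f': occ=0, LF[4]=C('f')+0=6+0=6
L[5]='l': occ=0, LF[5]=C('l')+0=7+0=7
L[6]='$': occ=0, LF[6]=C('$')+0=0+0=0
L[7]='a': occ=0, LF[7]=C('a')+0=4+0=4
L[8]='o': occ=0, LF[8]=C('o')+0=9+0=9
L[9]='c': occ=0, LF[9]=C('c')+0=5+0=5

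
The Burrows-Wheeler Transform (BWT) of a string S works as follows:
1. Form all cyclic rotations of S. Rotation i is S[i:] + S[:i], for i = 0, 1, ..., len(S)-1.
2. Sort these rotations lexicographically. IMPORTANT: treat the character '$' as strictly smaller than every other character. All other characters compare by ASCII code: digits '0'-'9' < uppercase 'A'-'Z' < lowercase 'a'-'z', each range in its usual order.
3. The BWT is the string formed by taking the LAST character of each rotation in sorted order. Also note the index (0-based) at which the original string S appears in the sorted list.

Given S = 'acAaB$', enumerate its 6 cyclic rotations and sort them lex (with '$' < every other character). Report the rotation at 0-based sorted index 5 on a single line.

Answer: cAaB$a

Derivation:
All 6 rotations (rotation i = S[i:]+S[:i]):
  rot[0] = acAaB$
  rot[1] = cAaB$a
  rot[2] = AaB$ac
  rot[3] = aB$acA
  rot[4] = B$acAa
  rot[5] = $acAaB
Sorted (with $ < everything):
  sorted[0] = $acAaB
  sorted[1] = AaB$ac
  sorted[2] = B$acAa
  sorted[3] = aB$acA
  sorted[4] = acAaB$
  sorted[5] = cAaB$a
sorted[5] = cAaB$a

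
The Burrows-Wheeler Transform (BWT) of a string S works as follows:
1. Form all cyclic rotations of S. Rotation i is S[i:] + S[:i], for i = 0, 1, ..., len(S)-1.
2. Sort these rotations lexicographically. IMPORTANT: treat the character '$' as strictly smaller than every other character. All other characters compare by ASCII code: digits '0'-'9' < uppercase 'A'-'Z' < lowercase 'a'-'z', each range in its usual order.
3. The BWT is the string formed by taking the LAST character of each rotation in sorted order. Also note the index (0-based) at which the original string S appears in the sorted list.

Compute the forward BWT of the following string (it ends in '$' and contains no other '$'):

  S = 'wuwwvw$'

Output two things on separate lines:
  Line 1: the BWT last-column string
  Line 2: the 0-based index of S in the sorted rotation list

Answer: wwwv$wu
4

Derivation:
All 7 rotations (rotation i = S[i:]+S[:i]):
  rot[0] = wuwwvw$
  rot[1] = uwwvw$w
  rot[2] = wwvw$wu
  rot[3] = wvw$wuw
  rot[4] = vw$wuww
  rot[5] = w$wuwwv
  rot[6] = $wuwwvw
Sorted (with $ < everything):
  sorted[0] = $wuwwvw  (last char: 'w')
  sorted[1] = uwwvw$w  (last char: 'w')
  sorted[2] = vw$wuww  (last char: 'w')
  sorted[3] = w$wuwwv  (last char: 'v')
  sorted[4] = wuwwvw$  (last char: '$')
  sorted[5] = wvw$wuw  (last char: 'w')
  sorted[6] = wwvw$wu  (last char: 'u')
Last column: wwwv$wu
Original string S is at sorted index 4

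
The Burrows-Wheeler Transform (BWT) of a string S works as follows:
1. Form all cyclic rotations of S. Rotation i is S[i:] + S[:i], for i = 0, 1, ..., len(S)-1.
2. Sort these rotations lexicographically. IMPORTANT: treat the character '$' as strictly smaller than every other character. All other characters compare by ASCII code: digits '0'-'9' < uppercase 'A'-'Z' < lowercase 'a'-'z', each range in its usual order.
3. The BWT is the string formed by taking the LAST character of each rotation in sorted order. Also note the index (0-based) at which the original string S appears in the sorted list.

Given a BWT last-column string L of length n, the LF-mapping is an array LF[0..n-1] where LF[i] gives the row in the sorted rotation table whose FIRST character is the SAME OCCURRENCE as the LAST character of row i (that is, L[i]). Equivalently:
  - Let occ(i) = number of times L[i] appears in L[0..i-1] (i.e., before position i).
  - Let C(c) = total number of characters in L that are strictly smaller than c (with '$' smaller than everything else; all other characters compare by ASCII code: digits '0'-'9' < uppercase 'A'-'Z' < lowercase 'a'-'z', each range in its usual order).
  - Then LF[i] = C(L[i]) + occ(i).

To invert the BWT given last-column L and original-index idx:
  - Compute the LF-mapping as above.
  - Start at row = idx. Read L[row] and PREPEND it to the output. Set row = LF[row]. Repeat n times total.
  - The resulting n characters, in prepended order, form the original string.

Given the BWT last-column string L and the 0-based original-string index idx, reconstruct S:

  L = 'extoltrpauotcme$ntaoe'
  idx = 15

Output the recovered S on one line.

Answer: tattoocounterexample$

Derivation:
LF mapping: 4 20 15 10 7 16 14 13 1 19 11 17 3 8 5 0 9 18 2 12 6
Walk LF starting at row 15, prepending L[row]:
  step 1: row=15, L[15]='$', prepend. Next row=LF[15]=0
  step 2: row=0, L[0]='e', prepend. Next row=LF[0]=4
  step 3: row=4, L[4]='l', prepend. Next row=LF[4]=7
  step 4: row=7, L[7]='p', prepend. Next row=LF[7]=13
  step 5: row=13, L[13]='m', prepend. Next row=LF[13]=8
  step 6: row=8, L[8]='a', prepend. Next row=LF[8]=1
  step 7: row=1, L[1]='x', prepend. Next row=LF[1]=20
  step 8: row=20, L[20]='e', prepend. Next row=LF[20]=6
  step 9: row=6, L[6]='r', prepend. Next row=LF[6]=14
  step 10: row=14, L[14]='e', prepend. Next row=LF[14]=5
  step 11: row=5, L[5]='t', prepend. Next row=LF[5]=16
  step 12: row=16, L[16]='n', prepend. Next row=LF[16]=9
  step 13: row=9, L[9]='u', prepend. Next row=LF[9]=19
  step 14: row=19, L[19]='o', prepend. Next row=LF[19]=12
  step 15: row=12, L[12]='c', prepend. Next row=LF[12]=3
  step 16: row=3, L[3]='o', prepend. Next row=LF[3]=10
  step 17: row=10, L[10]='o', prepend. Next row=LF[10]=11
  step 18: row=11, L[11]='t', prepend. Next row=LF[11]=17
  step 19: row=17, L[17]='t', prepend. Next row=LF[17]=18
  step 20: row=18, L[18]='a', prepend. Next row=LF[18]=2
  step 21: row=2, L[2]='t', prepend. Next row=LF[2]=15
Reversed output: tattoocounterexample$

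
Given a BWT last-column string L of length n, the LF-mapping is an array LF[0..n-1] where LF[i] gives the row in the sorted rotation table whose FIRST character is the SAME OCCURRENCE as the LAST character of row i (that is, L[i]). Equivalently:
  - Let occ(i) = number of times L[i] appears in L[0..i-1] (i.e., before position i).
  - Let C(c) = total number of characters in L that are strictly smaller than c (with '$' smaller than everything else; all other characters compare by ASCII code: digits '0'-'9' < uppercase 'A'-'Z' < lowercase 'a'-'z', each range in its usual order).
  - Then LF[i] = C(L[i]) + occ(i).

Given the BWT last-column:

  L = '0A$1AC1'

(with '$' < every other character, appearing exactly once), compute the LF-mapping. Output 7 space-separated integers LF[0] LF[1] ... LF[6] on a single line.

Answer: 1 4 0 2 5 6 3

Derivation:
Char counts: '$':1, '0':1, '1':2, 'A':2, 'C':1
C (first-col start): C('$')=0, C('0')=1, C('1')=2, C('A')=4, C('C')=6
L[0]='0': occ=0, LF[0]=C('0')+0=1+0=1
L[1]='A': occ=0, LF[1]=C('A')+0=4+0=4
L[2]='$': occ=0, LF[2]=C('$')+0=0+0=0
L[3]='1': occ=0, LF[3]=C('1')+0=2+0=2
L[4]='A': occ=1, LF[4]=C('A')+1=4+1=5
L[5]='C': occ=0, LF[5]=C('C')+0=6+0=6
L[6]='1': occ=1, LF[6]=C('1')+1=2+1=3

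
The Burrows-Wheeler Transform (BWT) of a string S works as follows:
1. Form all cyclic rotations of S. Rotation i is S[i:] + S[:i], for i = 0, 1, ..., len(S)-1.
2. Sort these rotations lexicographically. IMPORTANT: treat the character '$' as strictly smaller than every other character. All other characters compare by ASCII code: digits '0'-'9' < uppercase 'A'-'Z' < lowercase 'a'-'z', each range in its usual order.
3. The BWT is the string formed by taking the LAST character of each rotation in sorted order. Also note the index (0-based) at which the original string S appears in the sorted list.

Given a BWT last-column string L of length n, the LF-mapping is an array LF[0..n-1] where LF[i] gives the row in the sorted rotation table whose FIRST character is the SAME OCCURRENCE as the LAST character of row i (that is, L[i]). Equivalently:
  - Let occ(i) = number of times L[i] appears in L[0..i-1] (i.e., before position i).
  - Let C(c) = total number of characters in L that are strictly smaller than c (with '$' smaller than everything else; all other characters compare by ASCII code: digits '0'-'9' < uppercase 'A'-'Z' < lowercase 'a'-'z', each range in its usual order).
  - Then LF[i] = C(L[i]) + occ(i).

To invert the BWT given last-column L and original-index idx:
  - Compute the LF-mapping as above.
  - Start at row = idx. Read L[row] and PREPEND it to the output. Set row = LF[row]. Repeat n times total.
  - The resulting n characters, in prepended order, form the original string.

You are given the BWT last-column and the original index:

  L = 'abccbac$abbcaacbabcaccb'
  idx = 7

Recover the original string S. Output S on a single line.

Answer: acbccccbbbabcaabcacaba$

Derivation:
LF mapping: 1 8 15 16 9 2 17 0 3 10 11 18 4 5 19 12 6 13 20 7 21 22 14
Walk LF starting at row 7, prepending L[row]:
  step 1: row=7, L[7]='$', prepend. Next row=LF[7]=0
  step 2: row=0, L[0]='a', prepend. Next row=LF[0]=1
  step 3: row=1, L[1]='b', prepend. Next row=LF[1]=8
  step 4: row=8, L[8]='a', prepend. Next row=LF[8]=3
  step 5: row=3, L[3]='c', prepend. Next row=LF[3]=16
  step 6: row=16, L[16]='a', prepend. Next row=LF[16]=6
  step 7: row=6, L[6]='c', prepend. Next row=LF[6]=17
  step 8: row=17, L[17]='b', prepend. Next row=LF[17]=13
  step 9: row=13, L[13]='a', prepend. Next row=LF[13]=5
  step 10: row=5, L[5]='a', prepend. Next row=LF[5]=2
  step 11: row=2, L[2]='c', prepend. Next row=LF[2]=15
  step 12: row=15, L[15]='b', prepend. Next row=LF[15]=12
  step 13: row=12, L[12]='a', prepend. Next row=LF[12]=4
  step 14: row=4, L[4]='b', prepend. Next row=LF[4]=9
  step 15: row=9, L[9]='b', prepend. Next row=LF[9]=10
  step 16: row=10, L[10]='b', prepend. Next row=LF[10]=11
  step 17: row=11, L[11]='c', prepend. Next row=LF[11]=18
  step 18: row=18, L[18]='c', prepend. Next row=LF[18]=20
  step 19: row=20, L[20]='c', prepend. Next row=LF[20]=21
  step 20: row=21, L[21]='c', prepend. Next row=LF[21]=22
  step 21: row=22, L[22]='b', prepend. Next row=LF[22]=14
  step 22: row=14, L[14]='c', prepend. Next row=LF[14]=19
  step 23: row=19, L[19]='a', prepend. Next row=LF[19]=7
Reversed output: acbccccbbbabcaabcacaba$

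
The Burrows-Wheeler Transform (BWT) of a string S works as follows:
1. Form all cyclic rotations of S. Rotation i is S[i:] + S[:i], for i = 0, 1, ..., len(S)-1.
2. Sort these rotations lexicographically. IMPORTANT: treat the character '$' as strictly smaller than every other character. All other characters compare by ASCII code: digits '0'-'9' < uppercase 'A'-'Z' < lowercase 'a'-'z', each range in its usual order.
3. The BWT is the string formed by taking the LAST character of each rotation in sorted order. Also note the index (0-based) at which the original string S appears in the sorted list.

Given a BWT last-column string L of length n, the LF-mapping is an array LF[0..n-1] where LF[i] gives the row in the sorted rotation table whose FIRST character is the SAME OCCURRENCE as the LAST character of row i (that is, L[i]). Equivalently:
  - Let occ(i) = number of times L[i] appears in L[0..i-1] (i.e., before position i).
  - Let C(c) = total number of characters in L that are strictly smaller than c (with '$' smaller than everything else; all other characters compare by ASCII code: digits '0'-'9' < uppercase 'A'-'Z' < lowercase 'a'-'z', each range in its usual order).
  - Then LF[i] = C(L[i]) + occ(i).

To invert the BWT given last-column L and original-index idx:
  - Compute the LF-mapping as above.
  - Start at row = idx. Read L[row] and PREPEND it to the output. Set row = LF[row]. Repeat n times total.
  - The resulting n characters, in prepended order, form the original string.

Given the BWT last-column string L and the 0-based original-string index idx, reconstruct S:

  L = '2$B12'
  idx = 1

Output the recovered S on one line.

LF mapping: 2 0 4 1 3
Walk LF starting at row 1, prepending L[row]:
  step 1: row=1, L[1]='$', prepend. Next row=LF[1]=0
  step 2: row=0, L[0]='2', prepend. Next row=LF[0]=2
  step 3: row=2, L[2]='B', prepend. Next row=LF[2]=4
  step 4: row=4, L[4]='2', prepend. Next row=LF[4]=3
  step 5: row=3, L[3]='1', prepend. Next row=LF[3]=1
Reversed output: 12B2$

Answer: 12B2$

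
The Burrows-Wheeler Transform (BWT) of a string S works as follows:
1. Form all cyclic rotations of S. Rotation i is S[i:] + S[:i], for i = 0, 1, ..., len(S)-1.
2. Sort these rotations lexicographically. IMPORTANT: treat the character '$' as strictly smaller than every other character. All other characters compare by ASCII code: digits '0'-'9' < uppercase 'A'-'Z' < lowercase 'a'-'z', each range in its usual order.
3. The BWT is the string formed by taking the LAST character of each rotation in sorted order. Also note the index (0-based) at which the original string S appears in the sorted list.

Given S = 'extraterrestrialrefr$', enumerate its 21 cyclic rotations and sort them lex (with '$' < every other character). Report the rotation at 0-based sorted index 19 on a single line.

All 21 rotations (rotation i = S[i:]+S[:i]):
  rot[0] = extraterrestrialrefr$
  rot[1] = xtraterrestrialrefr$e
  rot[2] = traterrestrialrefr$ex
  rot[3] = raterrestrialrefr$ext
  rot[4] = aterrestrialrefr$extr
  rot[5] = terrestrialrefr$extra
  rot[6] = errestrialrefr$extrat
  rot[7] = rrestrialrefr$extrate
  rot[8] = restrialrefr$extrater
  rot[9] = estrialrefr$extraterr
  rot[10] = strialrefr$extraterre
  rot[11] = trialrefr$extraterres
  rot[12] = rialrefr$extraterrest
  rot[13] = ialrefr$extraterrestr
  rot[14] = alrefr$extraterrestri
  rot[15] = lrefr$extraterrestria
  rot[16] = refr$extraterrestrial
  rot[17] = efr$extraterrestrialr
  rot[18] = fr$extraterrestrialre
  rot[19] = r$extraterrestrialref
  rot[20] = $extraterrestrialrefr
Sorted (with $ < everything):
  sorted[0] = $extraterrestrialrefr
  sorted[1] = alrefr$extraterrestri
  sorted[2] = aterrestrialrefr$extr
  sorted[3] = efr$extraterrestrialr
  sorted[4] = errestrialrefr$extrat
  sorted[5] = estrialrefr$extraterr
  sorted[6] = extraterrestrialrefr$
  sorted[7] = fr$extraterrestrialre
  sorted[8] = ialrefr$extraterrestr
  sorted[9] = lrefr$extraterrestria
  sorted[10] = r$extraterrestrialref
  sorted[11] = raterrestrialrefr$ext
  sorted[12] = refr$extraterrestrial
  sorted[13] = restrialrefr$extrater
  sorted[14] = rialrefr$extraterrest
  sorted[15] = rrestrialrefr$extrate
  sorted[16] = strialrefr$extraterre
  sorted[17] = terrestrialrefr$extra
  sorted[18] = traterrestrialrefr$ex
  sorted[19] = trialrefr$extraterres
  sorted[20] = xtraterrestrialrefr$e
sorted[19] = trialrefr$extraterres

Answer: trialrefr$extraterres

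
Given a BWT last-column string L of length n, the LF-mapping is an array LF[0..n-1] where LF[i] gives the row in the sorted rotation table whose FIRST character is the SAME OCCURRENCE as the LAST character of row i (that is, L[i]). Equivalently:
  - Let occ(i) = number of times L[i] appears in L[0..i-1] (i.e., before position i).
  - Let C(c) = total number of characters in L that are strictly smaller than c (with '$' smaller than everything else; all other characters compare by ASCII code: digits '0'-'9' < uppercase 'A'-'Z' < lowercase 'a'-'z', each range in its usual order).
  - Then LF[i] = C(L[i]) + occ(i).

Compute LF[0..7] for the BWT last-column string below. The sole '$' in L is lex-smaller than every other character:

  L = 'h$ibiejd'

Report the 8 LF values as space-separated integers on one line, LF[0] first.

Answer: 4 0 5 1 6 3 7 2

Derivation:
Char counts: '$':1, 'b':1, 'd':1, 'e':1, 'h':1, 'i':2, 'j':1
C (first-col start): C('$')=0, C('b')=1, C('d')=2, C('e')=3, C('h')=4, C('i')=5, C('j')=7
L[0]='h': occ=0, LF[0]=C('h')+0=4+0=4
L[1]='$': occ=0, LF[1]=C('$')+0=0+0=0
L[2]='i': occ=0, LF[2]=C('i')+0=5+0=5
L[3]='b': occ=0, LF[3]=C('b')+0=1+0=1
L[4]='i': occ=1, LF[4]=C('i')+1=5+1=6
L[5]='e': occ=0, LF[5]=C('e')+0=3+0=3
L[6]='j': occ=0, LF[6]=C('j')+0=7+0=7
L[7]='d': occ=0, LF[7]=C('d')+0=2+0=2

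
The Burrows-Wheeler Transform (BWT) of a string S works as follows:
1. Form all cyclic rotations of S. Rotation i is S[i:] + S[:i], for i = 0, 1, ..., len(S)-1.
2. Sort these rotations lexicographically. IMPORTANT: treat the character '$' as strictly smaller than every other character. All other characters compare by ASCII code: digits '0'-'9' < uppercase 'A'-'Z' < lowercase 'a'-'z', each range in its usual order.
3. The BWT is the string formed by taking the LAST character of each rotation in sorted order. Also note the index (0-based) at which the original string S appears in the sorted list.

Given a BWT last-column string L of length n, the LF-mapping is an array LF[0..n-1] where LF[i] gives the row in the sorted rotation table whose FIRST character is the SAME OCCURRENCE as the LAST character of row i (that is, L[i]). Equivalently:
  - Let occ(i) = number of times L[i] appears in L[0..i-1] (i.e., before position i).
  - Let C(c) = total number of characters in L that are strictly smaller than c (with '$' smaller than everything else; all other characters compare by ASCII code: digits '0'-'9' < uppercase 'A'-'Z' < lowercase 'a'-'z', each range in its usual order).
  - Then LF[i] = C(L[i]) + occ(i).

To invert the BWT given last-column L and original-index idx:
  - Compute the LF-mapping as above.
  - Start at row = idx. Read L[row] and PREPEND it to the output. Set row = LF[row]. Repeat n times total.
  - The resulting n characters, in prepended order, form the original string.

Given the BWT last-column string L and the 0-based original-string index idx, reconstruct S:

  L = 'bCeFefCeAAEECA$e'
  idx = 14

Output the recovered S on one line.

Answer: efCCeCAEeAFAeEb$

Derivation:
LF mapping: 10 4 11 9 12 15 5 13 1 2 7 8 6 3 0 14
Walk LF starting at row 14, prepending L[row]:
  step 1: row=14, L[14]='$', prepend. Next row=LF[14]=0
  step 2: row=0, L[0]='b', prepend. Next row=LF[0]=10
  step 3: row=10, L[10]='E', prepend. Next row=LF[10]=7
  step 4: row=7, L[7]='e', prepend. Next row=LF[7]=13
  step 5: row=13, L[13]='A', prepend. Next row=LF[13]=3
  step 6: row=3, L[3]='F', prepend. Next row=LF[3]=9
  step 7: row=9, L[9]='A', prepend. Next row=LF[9]=2
  step 8: row=2, L[2]='e', prepend. Next row=LF[2]=11
  step 9: row=11, L[11]='E', prepend. Next row=LF[11]=8
  step 10: row=8, L[8]='A', prepend. Next row=LF[8]=1
  step 11: row=1, L[1]='C', prepend. Next row=LF[1]=4
  step 12: row=4, L[4]='e', prepend. Next row=LF[4]=12
  step 13: row=12, L[12]='C', prepend. Next row=LF[12]=6
  step 14: row=6, L[6]='C', prepend. Next row=LF[6]=5
  step 15: row=5, L[5]='f', prepend. Next row=LF[5]=15
  step 16: row=15, L[15]='e', prepend. Next row=LF[15]=14
Reversed output: efCCeCAEeAFAeEb$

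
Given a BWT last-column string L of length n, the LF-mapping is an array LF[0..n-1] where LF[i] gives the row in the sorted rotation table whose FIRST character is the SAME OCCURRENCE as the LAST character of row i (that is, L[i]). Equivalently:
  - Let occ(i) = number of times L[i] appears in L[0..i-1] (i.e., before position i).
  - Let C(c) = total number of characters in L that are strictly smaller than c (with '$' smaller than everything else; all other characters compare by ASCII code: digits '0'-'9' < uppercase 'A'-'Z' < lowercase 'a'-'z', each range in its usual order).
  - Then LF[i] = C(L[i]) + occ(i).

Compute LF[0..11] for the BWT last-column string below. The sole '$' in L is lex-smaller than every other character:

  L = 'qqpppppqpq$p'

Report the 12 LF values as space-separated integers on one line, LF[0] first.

Char counts: '$':1, 'p':7, 'q':4
C (first-col start): C('$')=0, C('p')=1, C('q')=8
L[0]='q': occ=0, LF[0]=C('q')+0=8+0=8
L[1]='q': occ=1, LF[1]=C('q')+1=8+1=9
L[2]='p': occ=0, LF[2]=C('p')+0=1+0=1
L[3]='p': occ=1, LF[3]=C('p')+1=1+1=2
L[4]='p': occ=2, LF[4]=C('p')+2=1+2=3
L[5]='p': occ=3, LF[5]=C('p')+3=1+3=4
L[6]='p': occ=4, LF[6]=C('p')+4=1+4=5
L[7]='q': occ=2, LF[7]=C('q')+2=8+2=10
L[8]='p': occ=5, LF[8]=C('p')+5=1+5=6
L[9]='q': occ=3, LF[9]=C('q')+3=8+3=11
L[10]='$': occ=0, LF[10]=C('$')+0=0+0=0
L[11]='p': occ=6, LF[11]=C('p')+6=1+6=7

Answer: 8 9 1 2 3 4 5 10 6 11 0 7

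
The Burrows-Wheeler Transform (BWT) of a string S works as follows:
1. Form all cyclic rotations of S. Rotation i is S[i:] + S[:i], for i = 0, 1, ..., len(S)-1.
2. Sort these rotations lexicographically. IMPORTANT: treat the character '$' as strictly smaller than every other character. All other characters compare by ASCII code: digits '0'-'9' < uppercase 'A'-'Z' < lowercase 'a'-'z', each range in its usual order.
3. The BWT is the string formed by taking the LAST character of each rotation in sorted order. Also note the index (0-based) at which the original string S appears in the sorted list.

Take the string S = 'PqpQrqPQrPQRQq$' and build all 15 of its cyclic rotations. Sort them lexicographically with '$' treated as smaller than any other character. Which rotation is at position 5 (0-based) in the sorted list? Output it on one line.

All 15 rotations (rotation i = S[i:]+S[:i]):
  rot[0] = PqpQrqPQrPQRQq$
  rot[1] = qpQrqPQrPQRQq$P
  rot[2] = pQrqPQrPQRQq$Pq
  rot[3] = QrqPQrPQRQq$Pqp
  rot[4] = rqPQrPQRQq$PqpQ
  rot[5] = qPQrPQRQq$PqpQr
  rot[6] = PQrPQRQq$PqpQrq
  rot[7] = QrPQRQq$PqpQrqP
  rot[8] = rPQRQq$PqpQrqPQ
  rot[9] = PQRQq$PqpQrqPQr
  rot[10] = QRQq$PqpQrqPQrP
  rot[11] = RQq$PqpQrqPQrPQ
  rot[12] = Qq$PqpQrqPQrPQR
  rot[13] = q$PqpQrqPQrPQRQ
  rot[14] = $PqpQrqPQrPQRQq
Sorted (with $ < everything):
  sorted[0] = $PqpQrqPQrPQRQq
  sorted[1] = PQRQq$PqpQrqPQr
  sorted[2] = PQrPQRQq$PqpQrq
  sorted[3] = PqpQrqPQrPQRQq$
  sorted[4] = QRQq$PqpQrqPQrP
  sorted[5] = Qq$PqpQrqPQrPQR
  sorted[6] = QrPQRQq$PqpQrqP
  sorted[7] = QrqPQrPQRQq$Pqp
  sorted[8] = RQq$PqpQrqPQrPQ
  sorted[9] = pQrqPQrPQRQq$Pq
  sorted[10] = q$PqpQrqPQrPQRQ
  sorted[11] = qPQrPQRQq$PqpQr
  sorted[12] = qpQrqPQrPQRQq$P
  sorted[13] = rPQRQq$PqpQrqPQ
  sorted[14] = rqPQrPQRQq$PqpQ
sorted[5] = Qq$PqpQrqPQrPQR

Answer: Qq$PqpQrqPQrPQR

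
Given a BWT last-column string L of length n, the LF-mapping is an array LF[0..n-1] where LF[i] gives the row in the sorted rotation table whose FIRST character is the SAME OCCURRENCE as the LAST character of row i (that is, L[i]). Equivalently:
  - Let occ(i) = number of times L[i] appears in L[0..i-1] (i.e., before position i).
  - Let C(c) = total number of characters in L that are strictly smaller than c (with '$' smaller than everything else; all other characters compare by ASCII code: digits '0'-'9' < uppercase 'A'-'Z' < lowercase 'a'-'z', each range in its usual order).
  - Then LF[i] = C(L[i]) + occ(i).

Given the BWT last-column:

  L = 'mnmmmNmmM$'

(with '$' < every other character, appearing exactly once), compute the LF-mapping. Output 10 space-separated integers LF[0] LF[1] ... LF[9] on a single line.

Answer: 3 9 4 5 6 2 7 8 1 0

Derivation:
Char counts: '$':1, 'M':1, 'N':1, 'm':6, 'n':1
C (first-col start): C('$')=0, C('M')=1, C('N')=2, C('m')=3, C('n')=9
L[0]='m': occ=0, LF[0]=C('m')+0=3+0=3
L[1]='n': occ=0, LF[1]=C('n')+0=9+0=9
L[2]='m': occ=1, LF[2]=C('m')+1=3+1=4
L[3]='m': occ=2, LF[3]=C('m')+2=3+2=5
L[4]='m': occ=3, LF[4]=C('m')+3=3+3=6
L[5]='N': occ=0, LF[5]=C('N')+0=2+0=2
L[6]='m': occ=4, LF[6]=C('m')+4=3+4=7
L[7]='m': occ=5, LF[7]=C('m')+5=3+5=8
L[8]='M': occ=0, LF[8]=C('M')+0=1+0=1
L[9]='$': occ=0, LF[9]=C('$')+0=0+0=0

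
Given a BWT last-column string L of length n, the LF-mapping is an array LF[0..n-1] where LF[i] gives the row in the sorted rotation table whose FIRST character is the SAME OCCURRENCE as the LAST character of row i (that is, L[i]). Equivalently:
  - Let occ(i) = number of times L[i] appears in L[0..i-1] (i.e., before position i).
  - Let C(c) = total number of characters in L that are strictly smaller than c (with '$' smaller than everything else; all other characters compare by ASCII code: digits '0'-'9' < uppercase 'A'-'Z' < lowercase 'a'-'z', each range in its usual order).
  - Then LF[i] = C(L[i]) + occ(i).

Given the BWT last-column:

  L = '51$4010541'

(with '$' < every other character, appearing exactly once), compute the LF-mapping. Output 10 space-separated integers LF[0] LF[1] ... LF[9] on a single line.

Answer: 8 3 0 6 1 4 2 9 7 5

Derivation:
Char counts: '$':1, '0':2, '1':3, '4':2, '5':2
C (first-col start): C('$')=0, C('0')=1, C('1')=3, C('4')=6, C('5')=8
L[0]='5': occ=0, LF[0]=C('5')+0=8+0=8
L[1]='1': occ=0, LF[1]=C('1')+0=3+0=3
L[2]='$': occ=0, LF[2]=C('$')+0=0+0=0
L[3]='4': occ=0, LF[3]=C('4')+0=6+0=6
L[4]='0': occ=0, LF[4]=C('0')+0=1+0=1
L[5]='1': occ=1, LF[5]=C('1')+1=3+1=4
L[6]='0': occ=1, LF[6]=C('0')+1=1+1=2
L[7]='5': occ=1, LF[7]=C('5')+1=8+1=9
L[8]='4': occ=1, LF[8]=C('4')+1=6+1=7
L[9]='1': occ=2, LF[9]=C('1')+2=3+2=5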